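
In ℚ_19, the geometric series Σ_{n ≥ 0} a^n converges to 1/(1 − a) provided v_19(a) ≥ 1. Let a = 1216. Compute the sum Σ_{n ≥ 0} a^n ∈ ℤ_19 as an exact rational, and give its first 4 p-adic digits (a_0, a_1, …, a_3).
Σ a^n = 1/(1 − a) = -1/1215;  first 4 digits = (1, 7, 14, 7)

v_19(a) = 1 ≥ 1, so the series converges in ℤ_19 to 1/(1 − a) = 1/(1 − 1216) = -1/1215. Expand this rational in ℤ_19: compute digits iteratively via d_i = x_i mod 19, x_{i+1} = (x_i − d_i)/19. The first 4 digits are (1, 7, 14, 7).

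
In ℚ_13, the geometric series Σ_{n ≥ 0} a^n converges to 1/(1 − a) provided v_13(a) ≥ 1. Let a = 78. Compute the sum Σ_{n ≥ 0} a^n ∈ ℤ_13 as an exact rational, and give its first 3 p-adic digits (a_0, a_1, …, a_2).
Σ a^n = 1/(1 − a) = -1/77;  first 3 digits = (1, 6, 10)

v_13(a) = 1 ≥ 1, so the series converges in ℤ_13 to 1/(1 − a) = 1/(1 − 78) = -1/77. Expand this rational in ℤ_13: compute digits iteratively via d_i = x_i mod 13, x_{i+1} = (x_i − d_i)/13. The first 3 digits are (1, 6, 10).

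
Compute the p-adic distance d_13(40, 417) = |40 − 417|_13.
d_13(40, 417) = 1/13

Step 1 — x − y = 40 − 417 = -377. Step 2 — v_13(-377) = 1 (factor: -377 = −(13^1 · 29); the sign does not affect v_p). Step 3 — |x − y|_13 = 13^{-1} = 1/13.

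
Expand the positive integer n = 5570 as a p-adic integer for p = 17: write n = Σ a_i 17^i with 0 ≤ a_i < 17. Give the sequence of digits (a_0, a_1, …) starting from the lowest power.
(a_0, a_1, …) = (11, 4, 2, 1)

Repeated division by 17 gives the digits low-to-high: 5570 = 11 + 4·17^1 + 2·17^2 + 1·17^3. Digit sequence: (11, 4, 2, 1).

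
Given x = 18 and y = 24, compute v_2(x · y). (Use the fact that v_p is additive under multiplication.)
v_2(432) = 4

v_p(x) = 1 (factor: 18 = 2^1 · 9); v_p(y) = 3 (factor: 24 = 2^3 · 3). Additivity: v_p(xy) = v_p(x) + v_p(y) = 1 + 3 = 4. (Direct check: xy = 432 = 2^4 · (27).)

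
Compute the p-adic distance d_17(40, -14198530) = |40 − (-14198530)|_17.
d_17(40, -14198530) = 1/1419857

Step 1 — x − y = 40 − (-14198530) = 14198570. Step 2 — v_17(14198570) = 5 (factor: 14198570 = (17^5 · 10); the sign does not affect v_p). Step 3 — |x − y|_17 = 17^{-5} = 1/1419857.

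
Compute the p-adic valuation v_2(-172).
v_2(-172) = 2

v_2(n) is the largest exponent k such that 2^k divides n. Factor out: -172 = -2^2 · 43. (Sign doesn't affect v_p.) So v_2(-172) = 2.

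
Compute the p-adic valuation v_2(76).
v_2(76) = 2

v_2(n) is the largest exponent k such that 2^k divides n. Factor out: 76 = 2^2 · 19. (Sign doesn't affect v_p.) So v_2(76) = 2.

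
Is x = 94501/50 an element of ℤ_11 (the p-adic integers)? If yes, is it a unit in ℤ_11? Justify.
x ∈ ℤ_11 but not a unit; v_11(x) = 3 > 0

ℤ_11 = {x ∈ ℚ_11 : v_11(x) ≥ 0} and ℤ_11^× = {x ∈ ℤ_11 : v_11(x) = 0}. Here v_11(94501/50) = v_11(num) − v_11(den) = 3; compare against these criteria.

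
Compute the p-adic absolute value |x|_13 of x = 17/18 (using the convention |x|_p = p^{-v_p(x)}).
|17/18|_13 = 1

Step 1 — compute v_13(x) by factoring powers of 13 out of the numerator and denominator: v_13(17/18) = 0. Step 2 — apply |x|_p = p^{-v_p(x)} = 13^{0} = 1.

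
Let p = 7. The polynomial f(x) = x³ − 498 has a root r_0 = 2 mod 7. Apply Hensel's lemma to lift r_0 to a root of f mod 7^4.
r_3 = 443 (mod 2401)

Hensel: r_{i+1} = r_i − f(r_i)/f′(r_i) mod 7^{i+2}, where f′(x) = 3x². Iterate:
  r_0 = 2 (mod 7)
  r_1 = 2 (mod 49)
  r_2 = 100 (mod 343)
  r_3 = 443 (mod 2401)
Final: r = 443 with f(r) ≡ 0 mod 7^4.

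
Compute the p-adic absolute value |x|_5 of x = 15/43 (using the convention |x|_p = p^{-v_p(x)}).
|15/43|_5 = 1/5

Step 1 — compute v_5(x) by factoring powers of 5 out of the numerator and denominator: v_5(15/43) = 1. Step 2 — apply |x|_p = p^{-v_p(x)} = 5^{-1} = 1/5.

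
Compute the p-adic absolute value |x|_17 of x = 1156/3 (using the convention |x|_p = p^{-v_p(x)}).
|1156/3|_17 = 1/289

Step 1 — compute v_17(x) by factoring powers of 17 out of the numerator and denominator: v_17(1156/3) = 2. Step 2 — apply |x|_p = p^{-v_p(x)} = 17^{-2} = 1/289.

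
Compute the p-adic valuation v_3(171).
v_3(171) = 2

v_3(n) is the largest exponent k such that 3^k divides n. Factor out: 171 = 3^2 · 19. (Sign doesn't affect v_p.) So v_3(171) = 2.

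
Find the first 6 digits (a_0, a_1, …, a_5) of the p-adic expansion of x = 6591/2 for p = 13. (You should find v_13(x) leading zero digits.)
(a_0, …, a_5) = (0, 0, 0, 8, 6, 6)

v_13(6591/2) = 3, so a_0 = ... = a_2 = 0. Factor out: x = 13^3 · u with u = 3/2 a unit in ℤ_13. Expand u iteratively via a_{v+i} = u_i mod 13, u_{i+1} = (u_i − a_{v+i})/13:
  u_0 = 3/2;  a_3 = 8;  u_1 = (u_0 − 8)/13 = -1/2
  u_1 = -1/2;  a_4 = 6;  u_2 = (u_1 − 6)/13 = -1/2
  u_2 = -1/2;  a_5 = 6;  u_3 = (u_2 − 6)/13 = -1/2
Digits: (0, 0, 0, 8, 6, 6).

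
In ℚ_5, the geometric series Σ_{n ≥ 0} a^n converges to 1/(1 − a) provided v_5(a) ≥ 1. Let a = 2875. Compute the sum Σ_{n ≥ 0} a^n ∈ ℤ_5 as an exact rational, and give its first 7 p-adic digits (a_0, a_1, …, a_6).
Σ a^n = 1/(1 − a) = -1/2874;  first 7 digits = (1, 0, 0, 3, 4, 0, 4)

v_5(a) = 3 ≥ 1, so the series converges in ℤ_5 to 1/(1 − a) = 1/(1 − 2875) = -1/2874. Expand this rational in ℤ_5: compute digits iteratively via d_i = x_i mod 5, x_{i+1} = (x_i − d_i)/5. The first 7 digits are (1, 0, 0, 3, 4, 0, 4).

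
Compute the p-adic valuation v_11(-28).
v_11(-28) = 0

v_11(n) is the largest exponent k such that 11^k divides n. Factor out: -28 = -11^0 · 28. (Sign doesn't affect v_p.) So v_11(-28) = 0.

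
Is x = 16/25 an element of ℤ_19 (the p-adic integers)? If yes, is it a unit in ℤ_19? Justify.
x ∈ ℤ_19^× (unit); v_19(x) = 0

ℤ_19 = {x ∈ ℚ_19 : v_19(x) ≥ 0} and ℤ_19^× = {x ∈ ℤ_19 : v_19(x) = 0}. Here v_19(16/25) = v_19(num) − v_19(den) = 0; compare against these criteria.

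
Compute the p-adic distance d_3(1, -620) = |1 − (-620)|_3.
d_3(1, -620) = 1/27

Step 1 — x − y = 1 − (-620) = 621. Step 2 — v_3(621) = 3 (factor: 621 = (3^3 · 23); the sign does not affect v_p). Step 3 — |x − y|_3 = 3^{-3} = 1/27.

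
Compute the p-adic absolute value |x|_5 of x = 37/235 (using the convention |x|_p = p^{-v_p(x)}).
|37/235|_5 = 5

Step 1 — compute v_5(x) by factoring powers of 5 out of the numerator and denominator: v_5(37/235) = -1. Step 2 — apply |x|_p = p^{-v_p(x)} = 5^{1} = 5.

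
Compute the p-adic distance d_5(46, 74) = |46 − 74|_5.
d_5(46, 74) = 1

Step 1 — x − y = 46 − 74 = -28. Step 2 — v_5(-28) = 0 (factor: -28 = −(5^0 · 28); the sign does not affect v_p). Step 3 — |x − y|_5 = 5^{0} = 1.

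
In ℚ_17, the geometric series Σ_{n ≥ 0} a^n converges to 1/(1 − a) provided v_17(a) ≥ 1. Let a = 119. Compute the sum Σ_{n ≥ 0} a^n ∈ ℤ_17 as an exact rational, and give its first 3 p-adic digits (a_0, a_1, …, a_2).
Σ a^n = 1/(1 − a) = -1/118;  first 3 digits = (1, 7, 15)

v_17(a) = 1 ≥ 1, so the series converges in ℤ_17 to 1/(1 − a) = 1/(1 − 119) = -1/118. Expand this rational in ℤ_17: compute digits iteratively via d_i = x_i mod 17, x_{i+1} = (x_i − d_i)/17. The first 3 digits are (1, 7, 15).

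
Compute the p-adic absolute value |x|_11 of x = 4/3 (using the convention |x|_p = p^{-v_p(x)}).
|4/3|_11 = 1

Step 1 — compute v_11(x) by factoring powers of 11 out of the numerator and denominator: v_11(4/3) = 0. Step 2 — apply |x|_p = p^{-v_p(x)} = 11^{0} = 1.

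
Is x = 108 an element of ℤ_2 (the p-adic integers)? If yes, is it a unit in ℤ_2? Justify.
x ∈ ℤ_2 but not a unit; v_2(x) = 2 > 0

ℤ_2 = {x ∈ ℚ_2 : v_2(x) ≥ 0} and ℤ_2^× = {x ∈ ℤ_2 : v_2(x) = 0}. Here v_2(108) = v_2(num) − v_2(den) = 2; compare against these criteria.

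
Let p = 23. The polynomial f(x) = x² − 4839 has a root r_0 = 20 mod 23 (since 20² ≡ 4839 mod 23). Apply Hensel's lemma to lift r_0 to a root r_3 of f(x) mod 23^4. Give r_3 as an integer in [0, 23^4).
r_3 = 11888 (mod 279841)

Hensel's recurrence: r_{i+1} = r_i − f(r_i)·(f′(r_i))^{-1} mod 23^{i+2}, with f′(x) = 2x. Iterate:
  r_0 = 20 (mod 23)
  r_1 = 250 (mod 529)
  r_2 = 11888 (mod 12167)
  r_3 = 11888 (mod 279841)
Final: r_3 = 11888, and one checks f(r_3) ≡ 0 mod 23^4.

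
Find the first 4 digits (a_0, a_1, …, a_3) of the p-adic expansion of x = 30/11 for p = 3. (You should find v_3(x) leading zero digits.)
(a_0, …, a_3) = (0, 2, 1, 2)

v_3(30/11) = 1, so a_0 = ... = a_0 = 0. Factor out: x = 3^1 · u with u = 10/11 a unit in ℤ_3. Expand u iteratively via a_{v+i} = u_i mod 3, u_{i+1} = (u_i − a_{v+i})/3:
  u_0 = 10/11;  a_1 = 2;  u_1 = (u_0 − 2)/3 = -4/11
  u_1 = -4/11;  a_2 = 1;  u_2 = (u_1 − 1)/3 = -5/11
  u_2 = -5/11;  a_3 = 2;  u_3 = (u_2 − 2)/3 = -9/11
Digits: (0, 2, 1, 2).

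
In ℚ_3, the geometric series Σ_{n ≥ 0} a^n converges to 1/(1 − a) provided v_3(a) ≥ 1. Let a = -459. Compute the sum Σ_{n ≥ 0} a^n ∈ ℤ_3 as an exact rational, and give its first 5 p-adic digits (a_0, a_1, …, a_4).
Σ a^n = 1/(1 − a) = 1/460;  first 5 digits = (1, 0, 0, 1, 0)

v_3(a) = 3 ≥ 1, so the series converges in ℤ_3 to 1/(1 − a) = 1/(1 − (-459)) = 1/460. Expand this rational in ℤ_3: compute digits iteratively via d_i = x_i mod 3, x_{i+1} = (x_i − d_i)/3. The first 5 digits are (1, 0, 0, 1, 0).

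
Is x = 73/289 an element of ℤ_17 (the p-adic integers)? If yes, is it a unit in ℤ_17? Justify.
x ∉ ℤ_17 (v_17(x) = -2 < 0)

ℤ_17 = {x ∈ ℚ_17 : v_17(x) ≥ 0} and ℤ_17^× = {x ∈ ℤ_17 : v_17(x) = 0}. Here v_17(73/289) = v_17(num) − v_17(den) = -2; compare against these criteria.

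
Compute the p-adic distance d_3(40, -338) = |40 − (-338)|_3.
d_3(40, -338) = 1/27

Step 1 — x − y = 40 − (-338) = 378. Step 2 — v_3(378) = 3 (factor: 378 = (3^3 · 14); the sign does not affect v_p). Step 3 — |x − y|_3 = 3^{-3} = 1/27.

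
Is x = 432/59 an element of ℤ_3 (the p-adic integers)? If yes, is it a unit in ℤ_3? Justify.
x ∈ ℤ_3 but not a unit; v_3(x) = 3 > 0

ℤ_3 = {x ∈ ℚ_3 : v_3(x) ≥ 0} and ℤ_3^× = {x ∈ ℤ_3 : v_3(x) = 0}. Here v_3(432/59) = v_3(num) − v_3(den) = 3; compare against these criteria.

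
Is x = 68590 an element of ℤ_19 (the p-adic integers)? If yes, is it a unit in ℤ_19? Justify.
x ∈ ℤ_19 but not a unit; v_19(x) = 3 > 0

ℤ_19 = {x ∈ ℚ_19 : v_19(x) ≥ 0} and ℤ_19^× = {x ∈ ℤ_19 : v_19(x) = 0}. Here v_19(68590) = v_19(num) − v_19(den) = 3; compare against these criteria.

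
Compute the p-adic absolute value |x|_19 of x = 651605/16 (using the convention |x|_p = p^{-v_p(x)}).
|651605/16|_19 = 1/130321

Step 1 — compute v_19(x) by factoring powers of 19 out of the numerator and denominator: v_19(651605/16) = 4. Step 2 — apply |x|_p = p^{-v_p(x)} = 19^{-4} = 1/130321.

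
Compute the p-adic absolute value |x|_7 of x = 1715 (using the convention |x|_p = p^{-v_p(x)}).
|1715|_7 = 1/343

Step 1 — compute v_7(x) by factoring powers of 7 out of the numerator and denominator: v_7(1715) = 3. Step 2 — apply |x|_p = p^{-v_p(x)} = 7^{-3} = 1/343.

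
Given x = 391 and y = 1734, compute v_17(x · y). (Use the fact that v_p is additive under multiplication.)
v_17(677994) = 3

v_p(x) = 1 (factor: 391 = 17^1 · 23); v_p(y) = 2 (factor: 1734 = 17^2 · 6). Additivity: v_p(xy) = v_p(x) + v_p(y) = 1 + 2 = 3. (Direct check: xy = 677994 = 17^3 · (138).)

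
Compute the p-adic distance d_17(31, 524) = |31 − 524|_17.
d_17(31, 524) = 1/17

Step 1 — x − y = 31 − 524 = -493. Step 2 — v_17(-493) = 1 (factor: -493 = −(17^1 · 29); the sign does not affect v_p). Step 3 — |x − y|_17 = 17^{-1} = 1/17.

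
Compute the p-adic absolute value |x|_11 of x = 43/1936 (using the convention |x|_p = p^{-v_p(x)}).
|43/1936|_11 = 121

Step 1 — compute v_11(x) by factoring powers of 11 out of the numerator and denominator: v_11(43/1936) = -2. Step 2 — apply |x|_p = p^{-v_p(x)} = 11^{2} = 121.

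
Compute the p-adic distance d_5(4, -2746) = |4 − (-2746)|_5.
d_5(4, -2746) = 1/125

Step 1 — x − y = 4 − (-2746) = 2750. Step 2 — v_5(2750) = 3 (factor: 2750 = (5^3 · 22); the sign does not affect v_p). Step 3 — |x − y|_5 = 5^{-3} = 1/125.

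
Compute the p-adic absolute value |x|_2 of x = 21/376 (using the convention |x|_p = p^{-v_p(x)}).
|21/376|_2 = 8

Step 1 — compute v_2(x) by factoring powers of 2 out of the numerator and denominator: v_2(21/376) = -3. Step 2 — apply |x|_p = p^{-v_p(x)} = 2^{3} = 8.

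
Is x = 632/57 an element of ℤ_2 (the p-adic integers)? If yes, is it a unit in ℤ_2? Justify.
x ∈ ℤ_2 but not a unit; v_2(x) = 3 > 0

ℤ_2 = {x ∈ ℚ_2 : v_2(x) ≥ 0} and ℤ_2^× = {x ∈ ℤ_2 : v_2(x) = 0}. Here v_2(632/57) = v_2(num) − v_2(den) = 3; compare against these criteria.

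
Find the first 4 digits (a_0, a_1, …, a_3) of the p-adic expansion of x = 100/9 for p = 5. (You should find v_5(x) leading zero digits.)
(a_0, …, a_3) = (0, 0, 1, 1)

v_5(100/9) = 2, so a_0 = ... = a_1 = 0. Factor out: x = 5^2 · u with u = 4/9 a unit in ℤ_5. Expand u iteratively via a_{v+i} = u_i mod 5, u_{i+1} = (u_i − a_{v+i})/5:
  u_0 = 4/9;  a_2 = 1;  u_1 = (u_0 − 1)/5 = -1/9
  u_1 = -1/9;  a_3 = 1;  u_2 = (u_1 − 1)/5 = -2/9
Digits: (0, 0, 1, 1).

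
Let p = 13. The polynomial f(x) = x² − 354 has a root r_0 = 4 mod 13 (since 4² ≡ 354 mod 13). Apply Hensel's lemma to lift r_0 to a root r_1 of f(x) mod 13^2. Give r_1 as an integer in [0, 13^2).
r_1 = 4 (mod 169)

Hensel's recurrence: r_{i+1} = r_i − f(r_i)·(f′(r_i))^{-1} mod 13^{i+2}, with f′(x) = 2x. Iterate:
  r_0 = 4 (mod 13)
  r_1 = 4 (mod 169)
Final: r_1 = 4, and one checks f(r_1) ≡ 0 mod 13^2.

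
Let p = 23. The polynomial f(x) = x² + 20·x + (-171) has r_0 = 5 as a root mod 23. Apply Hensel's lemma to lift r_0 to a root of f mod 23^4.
r_3 = 204659 (mod 279841)

Hensel: r_{i+1} = r_i − f(r_i)·(f′(r_i))^{-1} mod 23^{i+2}, f′(x) = 2x + 20. Iterate:
  r_0 = 5 (mod 23)
  r_1 = 465 (mod 529)
  r_2 = 9987 (mod 12167)
  r_3 = 204659 (mod 279841)
Final: r = 204659 satisfies f(r) ≡ 0 mod 23^4.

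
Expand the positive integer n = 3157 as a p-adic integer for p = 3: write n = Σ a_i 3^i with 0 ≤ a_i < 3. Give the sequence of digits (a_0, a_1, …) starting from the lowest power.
(a_0, a_1, …) = (1, 2, 2, 2, 2, 0, 1, 1)

Repeated division by 3 gives the digits low-to-high: 3157 = 1 + 2·3^1 + 2·3^2 + 2·3^3 + 2·3^4 + 1·3^6 + 1·3^7. Digit sequence: (1, 2, 2, 2, 2, 0, 1, 1).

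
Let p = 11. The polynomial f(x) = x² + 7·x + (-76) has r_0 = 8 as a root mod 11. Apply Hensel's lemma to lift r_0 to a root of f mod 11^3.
r_2 = 327 (mod 1331)

Hensel: r_{i+1} = r_i − f(r_i)·(f′(r_i))^{-1} mod 11^{i+2}, f′(x) = 2x + 7. Iterate:
  r_0 = 8 (mod 11)
  r_1 = 85 (mod 121)
  r_2 = 327 (mod 1331)
Final: r = 327 satisfies f(r) ≡ 0 mod 11^3.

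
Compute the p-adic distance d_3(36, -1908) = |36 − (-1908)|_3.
d_3(36, -1908) = 1/243

Step 1 — x − y = 36 − (-1908) = 1944. Step 2 — v_3(1944) = 5 (factor: 1944 = (3^5 · 8); the sign does not affect v_p). Step 3 — |x − y|_3 = 3^{-5} = 1/243.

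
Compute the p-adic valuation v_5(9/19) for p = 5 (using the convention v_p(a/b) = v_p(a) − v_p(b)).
v_5(9/19) = 0

Factor powers of 5 from the numerator and denominator of the reduced fraction: 9 = 5^0 · 9 and 19 = 5^0 · 19. Apply v_p(a/b) = v_p(a) − v_p(b): v_5(9/19) = 0 − 0 = 0.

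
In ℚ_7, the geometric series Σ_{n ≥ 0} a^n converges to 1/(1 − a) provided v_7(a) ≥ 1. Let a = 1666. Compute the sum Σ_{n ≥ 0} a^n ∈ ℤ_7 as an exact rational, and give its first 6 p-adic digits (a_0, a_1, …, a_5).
Σ a^n = 1/(1 − a) = -1/1665;  first 6 digits = (1, 0, 6, 4, 1, 4)

v_7(a) = 2 ≥ 1, so the series converges in ℤ_7 to 1/(1 − a) = 1/(1 − 1666) = -1/1665. Expand this rational in ℤ_7: compute digits iteratively via d_i = x_i mod 7, x_{i+1} = (x_i − d_i)/7. The first 6 digits are (1, 0, 6, 4, 1, 4).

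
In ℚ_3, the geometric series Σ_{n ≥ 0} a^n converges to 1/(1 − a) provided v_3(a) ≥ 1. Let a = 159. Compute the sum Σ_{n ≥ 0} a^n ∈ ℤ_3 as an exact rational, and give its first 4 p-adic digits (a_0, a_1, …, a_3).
Σ a^n = 1/(1 − a) = -1/158;  first 4 digits = (1, 2, 0, 2)

v_3(a) = 1 ≥ 1, so the series converges in ℤ_3 to 1/(1 − a) = 1/(1 − 159) = -1/158. Expand this rational in ℤ_3: compute digits iteratively via d_i = x_i mod 3, x_{i+1} = (x_i − d_i)/3. The first 4 digits are (1, 2, 0, 2).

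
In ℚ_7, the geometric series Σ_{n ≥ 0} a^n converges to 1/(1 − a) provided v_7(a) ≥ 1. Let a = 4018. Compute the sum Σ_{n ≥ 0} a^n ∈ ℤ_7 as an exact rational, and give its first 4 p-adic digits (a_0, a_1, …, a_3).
Σ a^n = 1/(1 − a) = -1/4017;  first 4 digits = (1, 0, 5, 4)

v_7(a) = 2 ≥ 1, so the series converges in ℤ_7 to 1/(1 − a) = 1/(1 − 4018) = -1/4017. Expand this rational in ℤ_7: compute digits iteratively via d_i = x_i mod 7, x_{i+1} = (x_i − d_i)/7. The first 4 digits are (1, 0, 5, 4).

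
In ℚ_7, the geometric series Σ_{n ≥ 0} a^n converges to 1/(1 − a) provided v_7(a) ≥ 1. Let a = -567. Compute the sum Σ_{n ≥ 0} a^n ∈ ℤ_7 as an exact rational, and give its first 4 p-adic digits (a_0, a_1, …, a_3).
Σ a^n = 1/(1 − a) = 1/568;  first 4 digits = (1, 3, 4, 3)

v_7(a) = 1 ≥ 1, so the series converges in ℤ_7 to 1/(1 − a) = 1/(1 − (-567)) = 1/568. Expand this rational in ℤ_7: compute digits iteratively via d_i = x_i mod 7, x_{i+1} = (x_i − d_i)/7. The first 4 digits are (1, 3, 4, 3).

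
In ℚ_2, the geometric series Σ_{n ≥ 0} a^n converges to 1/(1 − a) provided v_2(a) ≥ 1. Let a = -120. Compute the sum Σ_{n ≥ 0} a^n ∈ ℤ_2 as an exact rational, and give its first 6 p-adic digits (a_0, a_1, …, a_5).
Σ a^n = 1/(1 − a) = 1/121;  first 6 digits = (1, 0, 0, 1, 0, 0)

v_2(a) = 3 ≥ 1, so the series converges in ℤ_2 to 1/(1 − a) = 1/(1 − (-120)) = 1/121. Expand this rational in ℤ_2: compute digits iteratively via d_i = x_i mod 2, x_{i+1} = (x_i − d_i)/2. The first 6 digits are (1, 0, 0, 1, 0, 0).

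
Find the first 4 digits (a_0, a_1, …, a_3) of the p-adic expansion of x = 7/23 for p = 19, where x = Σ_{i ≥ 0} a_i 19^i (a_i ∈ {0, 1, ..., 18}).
(a_0, …, a_3) = (16, 0, 14, 10)

v_19(7/23) = 0 (numerator and denominator both coprime to 19), so x ∈ ℤ_19^×. Compute digits iteratively via a_i = x_i mod 19, x_{i+1} = (x_i − a_i)/19, with x_0 = x:
  x_0 = 7/23;  a_0 = 16;  x_1 = (x_0 − 16)/19 = -19/23
  x_1 = -19/23;  a_1 = 0;  x_2 = (x_1 − 0)/19 = -1/23
  x_2 = -1/23;  a_2 = 14;  x_3 = (x_2 − 14)/19 = -17/23
  x_3 = -17/23;  a_3 = 10;  x_4 = (x_3 − 10)/19 = -13/23
Digits: (16, 0, 14, 10).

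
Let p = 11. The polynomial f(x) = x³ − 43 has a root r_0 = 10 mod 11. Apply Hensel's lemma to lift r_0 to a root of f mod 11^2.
r_1 = 54 (mod 121)

Hensel: r_{i+1} = r_i − f(r_i)/f′(r_i) mod 11^{i+2}, where f′(x) = 3x². Iterate:
  r_0 = 10 (mod 11)
  r_1 = 54 (mod 121)
Final: r = 54 with f(r) ≡ 0 mod 11^2.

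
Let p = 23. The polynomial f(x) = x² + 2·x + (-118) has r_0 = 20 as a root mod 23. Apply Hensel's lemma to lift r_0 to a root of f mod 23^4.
r_3 = 243705 (mod 279841)

Hensel: r_{i+1} = r_i − f(r_i)·(f′(r_i))^{-1} mod 23^{i+2}, f′(x) = 2x + 2. Iterate:
  r_0 = 20 (mod 23)
  r_1 = 365 (mod 529)
  r_2 = 365 (mod 12167)
  r_3 = 243705 (mod 279841)
Final: r = 243705 satisfies f(r) ≡ 0 mod 23^4.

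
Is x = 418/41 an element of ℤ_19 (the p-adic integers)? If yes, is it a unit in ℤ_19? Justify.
x ∈ ℤ_19 but not a unit; v_19(x) = 1 > 0

ℤ_19 = {x ∈ ℚ_19 : v_19(x) ≥ 0} and ℤ_19^× = {x ∈ ℤ_19 : v_19(x) = 0}. Here v_19(418/41) = v_19(num) − v_19(den) = 1; compare against these criteria.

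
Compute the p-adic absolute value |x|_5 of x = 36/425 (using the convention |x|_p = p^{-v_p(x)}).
|36/425|_5 = 25

Step 1 — compute v_5(x) by factoring powers of 5 out of the numerator and denominator: v_5(36/425) = -2. Step 2 — apply |x|_p = p^{-v_p(x)} = 5^{2} = 25.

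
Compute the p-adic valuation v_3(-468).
v_3(-468) = 2

v_3(n) is the largest exponent k such that 3^k divides n. Factor out: -468 = -3^2 · 52. (Sign doesn't affect v_p.) So v_3(-468) = 2.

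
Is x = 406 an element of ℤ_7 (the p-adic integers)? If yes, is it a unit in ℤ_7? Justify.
x ∈ ℤ_7 but not a unit; v_7(x) = 1 > 0

ℤ_7 = {x ∈ ℚ_7 : v_7(x) ≥ 0} and ℤ_7^× = {x ∈ ℤ_7 : v_7(x) = 0}. Here v_7(406) = v_7(num) − v_7(den) = 1; compare against these criteria.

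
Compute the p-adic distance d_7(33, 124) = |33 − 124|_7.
d_7(33, 124) = 1/7

Step 1 — x − y = 33 − 124 = -91. Step 2 — v_7(-91) = 1 (factor: -91 = −(7^1 · 13); the sign does not affect v_p). Step 3 — |x − y|_7 = 7^{-1} = 1/7.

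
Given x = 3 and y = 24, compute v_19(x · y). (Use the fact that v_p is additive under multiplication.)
v_19(72) = 0

v_p(x) = 0 (factor: 3 = 19^0 · 3); v_p(y) = 0 (factor: 24 = 19^0 · 24). Additivity: v_p(xy) = v_p(x) + v_p(y) = 0 + 0 = 0. (Direct check: xy = 72 = 19^0 · (72).)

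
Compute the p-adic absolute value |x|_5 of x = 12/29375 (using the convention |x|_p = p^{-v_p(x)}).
|12/29375|_5 = 625

Step 1 — compute v_5(x) by factoring powers of 5 out of the numerator and denominator: v_5(12/29375) = -4. Step 2 — apply |x|_p = p^{-v_p(x)} = 5^{4} = 625.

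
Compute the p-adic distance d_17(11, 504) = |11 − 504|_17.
d_17(11, 504) = 1/17

Step 1 — x − y = 11 − 504 = -493. Step 2 — v_17(-493) = 1 (factor: -493 = −(17^1 · 29); the sign does not affect v_p). Step 3 — |x − y|_17 = 17^{-1} = 1/17.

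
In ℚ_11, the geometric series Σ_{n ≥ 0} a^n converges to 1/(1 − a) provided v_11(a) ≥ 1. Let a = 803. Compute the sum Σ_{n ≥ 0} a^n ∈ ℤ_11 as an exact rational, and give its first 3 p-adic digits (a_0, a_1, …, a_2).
Σ a^n = 1/(1 − a) = -1/802;  first 3 digits = (1, 7, 0)

v_11(a) = 1 ≥ 1, so the series converges in ℤ_11 to 1/(1 − a) = 1/(1 − 803) = -1/802. Expand this rational in ℤ_11: compute digits iteratively via d_i = x_i mod 11, x_{i+1} = (x_i − d_i)/11. The first 3 digits are (1, 7, 0).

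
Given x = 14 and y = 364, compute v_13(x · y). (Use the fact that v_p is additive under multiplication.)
v_13(5096) = 1

v_p(x) = 0 (factor: 14 = 13^0 · 14); v_p(y) = 1 (factor: 364 = 13^1 · 28). Additivity: v_p(xy) = v_p(x) + v_p(y) = 0 + 1 = 1. (Direct check: xy = 5096 = 13^1 · (392).)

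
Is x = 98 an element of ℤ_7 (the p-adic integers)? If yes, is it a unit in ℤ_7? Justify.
x ∈ ℤ_7 but not a unit; v_7(x) = 2 > 0

ℤ_7 = {x ∈ ℚ_7 : v_7(x) ≥ 0} and ℤ_7^× = {x ∈ ℤ_7 : v_7(x) = 0}. Here v_7(98) = v_7(num) − v_7(den) = 2; compare against these criteria.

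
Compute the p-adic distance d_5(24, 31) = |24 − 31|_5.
d_5(24, 31) = 1

Step 1 — x − y = 24 − 31 = -7. Step 2 — v_5(-7) = 0 (factor: -7 = −(5^0 · 7); the sign does not affect v_p). Step 3 — |x − y|_5 = 5^{0} = 1.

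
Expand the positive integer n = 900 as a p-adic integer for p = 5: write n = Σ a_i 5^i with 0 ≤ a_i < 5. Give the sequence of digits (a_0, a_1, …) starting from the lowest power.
(a_0, a_1, …) = (0, 0, 1, 2, 1)

Repeated division by 5 gives the digits low-to-high: 900 = 1·5^2 + 2·5^3 + 1·5^4. Digit sequence: (0, 0, 1, 2, 1).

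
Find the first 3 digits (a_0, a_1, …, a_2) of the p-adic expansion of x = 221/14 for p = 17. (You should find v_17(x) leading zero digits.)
(a_0, …, a_2) = (0, 7, 13)

v_17(221/14) = 1, so a_0 = ... = a_0 = 0. Factor out: x = 17^1 · u with u = 13/14 a unit in ℤ_17. Expand u iteratively via a_{v+i} = u_i mod 17, u_{i+1} = (u_i − a_{v+i})/17:
  u_0 = 13/14;  a_1 = 7;  u_1 = (u_0 − 7)/17 = -5/14
  u_1 = -5/14;  a_2 = 13;  u_2 = (u_1 − 13)/17 = -11/14
Digits: (0, 7, 13).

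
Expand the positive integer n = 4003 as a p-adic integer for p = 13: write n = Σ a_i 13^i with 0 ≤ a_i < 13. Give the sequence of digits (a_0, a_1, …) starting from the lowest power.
(a_0, a_1, …) = (12, 8, 10, 1)

Repeated division by 13 gives the digits low-to-high: 4003 = 12 + 8·13^1 + 10·13^2 + 1·13^3. Digit sequence: (12, 8, 10, 1).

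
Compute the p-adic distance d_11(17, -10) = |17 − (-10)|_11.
d_11(17, -10) = 1

Step 1 — x − y = 17 − (-10) = 27. Step 2 — v_11(27) = 0 (factor: 27 = (11^0 · 27); the sign does not affect v_p). Step 3 — |x − y|_11 = 11^{0} = 1.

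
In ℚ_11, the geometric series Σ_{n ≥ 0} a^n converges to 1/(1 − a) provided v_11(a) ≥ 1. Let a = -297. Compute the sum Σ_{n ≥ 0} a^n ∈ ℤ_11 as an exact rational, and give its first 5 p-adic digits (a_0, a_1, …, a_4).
Σ a^n = 1/(1 − a) = 1/298;  first 5 digits = (1, 6, 0, 7, 7)

v_11(a) = 1 ≥ 1, so the series converges in ℤ_11 to 1/(1 − a) = 1/(1 − (-297)) = 1/298. Expand this rational in ℤ_11: compute digits iteratively via d_i = x_i mod 11, x_{i+1} = (x_i − d_i)/11. The first 5 digits are (1, 6, 0, 7, 7).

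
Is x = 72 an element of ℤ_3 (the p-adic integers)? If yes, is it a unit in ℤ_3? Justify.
x ∈ ℤ_3 but not a unit; v_3(x) = 2 > 0

ℤ_3 = {x ∈ ℚ_3 : v_3(x) ≥ 0} and ℤ_3^× = {x ∈ ℤ_3 : v_3(x) = 0}. Here v_3(72) = v_3(num) − v_3(den) = 2; compare against these criteria.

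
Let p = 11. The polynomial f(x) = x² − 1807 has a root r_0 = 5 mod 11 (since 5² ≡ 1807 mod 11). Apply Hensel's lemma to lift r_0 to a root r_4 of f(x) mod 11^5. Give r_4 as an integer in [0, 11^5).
r_4 = 44929 (mod 161051)

Hensel's recurrence: r_{i+1} = r_i − f(r_i)·(f′(r_i))^{-1} mod 11^{i+2}, with f′(x) = 2x. Iterate:
  r_0 = 5 (mod 11)
  r_1 = 38 (mod 121)
  r_2 = 1006 (mod 1331)
  r_3 = 1006 (mod 14641)
  r_4 = 44929 (mod 161051)
Final: r_4 = 44929, and one checks f(r_4) ≡ 0 mod 11^5.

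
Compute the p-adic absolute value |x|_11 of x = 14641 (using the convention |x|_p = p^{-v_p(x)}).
|14641|_11 = 1/14641

Step 1 — compute v_11(x) by factoring powers of 11 out of the numerator and denominator: v_11(14641) = 4. Step 2 — apply |x|_p = p^{-v_p(x)} = 11^{-4} = 1/14641.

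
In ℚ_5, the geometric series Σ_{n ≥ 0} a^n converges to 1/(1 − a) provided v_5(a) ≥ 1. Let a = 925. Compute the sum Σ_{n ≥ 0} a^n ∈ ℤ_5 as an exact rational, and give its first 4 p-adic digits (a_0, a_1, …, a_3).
Σ a^n = 1/(1 − a) = -1/924;  first 4 digits = (1, 0, 2, 2)

v_5(a) = 2 ≥ 1, so the series converges in ℤ_5 to 1/(1 − a) = 1/(1 − 925) = -1/924. Expand this rational in ℤ_5: compute digits iteratively via d_i = x_i mod 5, x_{i+1} = (x_i − d_i)/5. The first 4 digits are (1, 0, 2, 2).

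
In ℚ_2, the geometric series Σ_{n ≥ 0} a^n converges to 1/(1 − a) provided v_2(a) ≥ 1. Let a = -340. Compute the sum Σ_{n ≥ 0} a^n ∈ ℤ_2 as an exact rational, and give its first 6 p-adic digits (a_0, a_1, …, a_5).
Σ a^n = 1/(1 − a) = 1/341;  first 6 digits = (1, 0, 1, 1, 1, 1)

v_2(a) = 2 ≥ 1, so the series converges in ℤ_2 to 1/(1 − a) = 1/(1 − (-340)) = 1/341. Expand this rational in ℤ_2: compute digits iteratively via d_i = x_i mod 2, x_{i+1} = (x_i − d_i)/2. The first 6 digits are (1, 0, 1, 1, 1, 1).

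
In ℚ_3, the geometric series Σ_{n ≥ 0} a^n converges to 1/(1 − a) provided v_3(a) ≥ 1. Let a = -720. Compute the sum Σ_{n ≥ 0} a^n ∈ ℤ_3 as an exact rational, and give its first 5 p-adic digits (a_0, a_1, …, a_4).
Σ a^n = 1/(1 − a) = 1/721;  first 5 digits = (1, 0, 1, 0, 1)

v_3(a) = 2 ≥ 1, so the series converges in ℤ_3 to 1/(1 − a) = 1/(1 − (-720)) = 1/721. Expand this rational in ℤ_3: compute digits iteratively via d_i = x_i mod 3, x_{i+1} = (x_i − d_i)/3. The first 5 digits are (1, 0, 1, 0, 1).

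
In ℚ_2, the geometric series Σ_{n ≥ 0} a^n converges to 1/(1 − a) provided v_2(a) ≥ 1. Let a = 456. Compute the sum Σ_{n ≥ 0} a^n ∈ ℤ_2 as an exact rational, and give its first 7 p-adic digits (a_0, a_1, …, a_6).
Σ a^n = 1/(1 − a) = -1/455;  first 7 digits = (1, 0, 0, 1, 0, 0, 0)

v_2(a) = 3 ≥ 1, so the series converges in ℤ_2 to 1/(1 − a) = 1/(1 − 456) = -1/455. Expand this rational in ℤ_2: compute digits iteratively via d_i = x_i mod 2, x_{i+1} = (x_i − d_i)/2. The first 7 digits are (1, 0, 0, 1, 0, 0, 0).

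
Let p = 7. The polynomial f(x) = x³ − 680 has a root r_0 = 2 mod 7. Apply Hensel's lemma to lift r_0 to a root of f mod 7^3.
r_2 = 205 (mod 343)

Hensel: r_{i+1} = r_i − f(r_i)/f′(r_i) mod 7^{i+2}, where f′(x) = 3x². Iterate:
  r_0 = 2 (mod 7)
  r_1 = 9 (mod 49)
  r_2 = 205 (mod 343)
Final: r = 205 with f(r) ≡ 0 mod 7^3.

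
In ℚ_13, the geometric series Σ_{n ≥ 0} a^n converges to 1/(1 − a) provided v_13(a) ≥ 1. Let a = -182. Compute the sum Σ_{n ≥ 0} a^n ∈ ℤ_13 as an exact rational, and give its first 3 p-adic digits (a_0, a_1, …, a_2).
Σ a^n = 1/(1 − a) = 1/183;  first 3 digits = (1, 12, 12)

v_13(a) = 1 ≥ 1, so the series converges in ℤ_13 to 1/(1 − a) = 1/(1 − (-182)) = 1/183. Expand this rational in ℤ_13: compute digits iteratively via d_i = x_i mod 13, x_{i+1} = (x_i − d_i)/13. The first 3 digits are (1, 12, 12).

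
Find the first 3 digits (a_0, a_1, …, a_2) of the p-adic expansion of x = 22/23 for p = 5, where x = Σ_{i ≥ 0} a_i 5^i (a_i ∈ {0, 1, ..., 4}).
(a_0, …, a_2) = (4, 2, 1)

v_5(22/23) = 0 (numerator and denominator both coprime to 5), so x ∈ ℤ_5^×. Compute digits iteratively via a_i = x_i mod 5, x_{i+1} = (x_i − a_i)/5, with x_0 = x:
  x_0 = 22/23;  a_0 = 4;  x_1 = (x_0 − 4)/5 = -14/23
  x_1 = -14/23;  a_1 = 2;  x_2 = (x_1 − 2)/5 = -12/23
  x_2 = -12/23;  a_2 = 1;  x_3 = (x_2 − 1)/5 = -7/23
Digits: (4, 2, 1).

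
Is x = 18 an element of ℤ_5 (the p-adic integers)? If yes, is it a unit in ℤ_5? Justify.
x ∈ ℤ_5^× (unit); v_5(x) = 0

ℤ_5 = {x ∈ ℚ_5 : v_5(x) ≥ 0} and ℤ_5^× = {x ∈ ℤ_5 : v_5(x) = 0}. Here v_5(18) = v_5(num) − v_5(den) = 0; compare against these criteria.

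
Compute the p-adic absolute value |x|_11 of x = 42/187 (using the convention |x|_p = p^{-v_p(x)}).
|42/187|_11 = 11

Step 1 — compute v_11(x) by factoring powers of 11 out of the numerator and denominator: v_11(42/187) = -1. Step 2 — apply |x|_p = p^{-v_p(x)} = 11^{1} = 11.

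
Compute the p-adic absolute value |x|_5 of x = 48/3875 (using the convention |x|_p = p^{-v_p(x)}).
|48/3875|_5 = 125

Step 1 — compute v_5(x) by factoring powers of 5 out of the numerator and denominator: v_5(48/3875) = -3. Step 2 — apply |x|_p = p^{-v_p(x)} = 5^{3} = 125.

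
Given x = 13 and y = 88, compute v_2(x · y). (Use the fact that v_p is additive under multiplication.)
v_2(1144) = 3

v_p(x) = 0 (factor: 13 = 2^0 · 13); v_p(y) = 3 (factor: 88 = 2^3 · 11). Additivity: v_p(xy) = v_p(x) + v_p(y) = 0 + 3 = 3. (Direct check: xy = 1144 = 2^3 · (143).)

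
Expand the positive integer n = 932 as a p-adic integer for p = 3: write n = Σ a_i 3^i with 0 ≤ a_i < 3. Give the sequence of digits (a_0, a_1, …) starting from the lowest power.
(a_0, a_1, …) = (2, 1, 1, 1, 2, 0, 1)

Repeated division by 3 gives the digits low-to-high: 932 = 2 + 1·3^1 + 1·3^2 + 1·3^3 + 2·3^4 + 1·3^6. Digit sequence: (2, 1, 1, 1, 2, 0, 1).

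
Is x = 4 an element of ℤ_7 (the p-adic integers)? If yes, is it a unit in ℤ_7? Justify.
x ∈ ℤ_7^× (unit); v_7(x) = 0

ℤ_7 = {x ∈ ℚ_7 : v_7(x) ≥ 0} and ℤ_7^× = {x ∈ ℤ_7 : v_7(x) = 0}. Here v_7(4) = v_7(num) − v_7(den) = 0; compare against these criteria.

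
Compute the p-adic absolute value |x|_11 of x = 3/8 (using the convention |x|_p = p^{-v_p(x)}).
|3/8|_11 = 1

Step 1 — compute v_11(x) by factoring powers of 11 out of the numerator and denominator: v_11(3/8) = 0. Step 2 — apply |x|_p = p^{-v_p(x)} = 11^{0} = 1.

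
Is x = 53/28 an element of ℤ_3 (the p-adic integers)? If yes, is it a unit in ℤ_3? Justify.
x ∈ ℤ_3^× (unit); v_3(x) = 0

ℤ_3 = {x ∈ ℚ_3 : v_3(x) ≥ 0} and ℤ_3^× = {x ∈ ℤ_3 : v_3(x) = 0}. Here v_3(53/28) = v_3(num) − v_3(den) = 0; compare against these criteria.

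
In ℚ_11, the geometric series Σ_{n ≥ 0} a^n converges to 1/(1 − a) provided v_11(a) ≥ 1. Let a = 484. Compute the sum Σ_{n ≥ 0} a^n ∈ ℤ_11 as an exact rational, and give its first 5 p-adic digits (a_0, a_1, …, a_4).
Σ a^n = 1/(1 − a) = -1/483;  first 5 digits = (1, 0, 4, 0, 5)

v_11(a) = 2 ≥ 1, so the series converges in ℤ_11 to 1/(1 − a) = 1/(1 − 484) = -1/483. Expand this rational in ℤ_11: compute digits iteratively via d_i = x_i mod 11, x_{i+1} = (x_i − d_i)/11. The first 5 digits are (1, 0, 4, 0, 5).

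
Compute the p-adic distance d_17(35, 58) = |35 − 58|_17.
d_17(35, 58) = 1

Step 1 — x − y = 35 − 58 = -23. Step 2 — v_17(-23) = 0 (factor: -23 = −(17^0 · 23); the sign does not affect v_p). Step 3 — |x − y|_17 = 17^{0} = 1.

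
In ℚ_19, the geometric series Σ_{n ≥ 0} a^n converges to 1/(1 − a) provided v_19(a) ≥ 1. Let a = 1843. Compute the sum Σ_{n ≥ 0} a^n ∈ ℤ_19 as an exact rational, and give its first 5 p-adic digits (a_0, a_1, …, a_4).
Σ a^n = 1/(1 − a) = -1/1842;  first 5 digits = (1, 2, 9, 9, 7)

v_19(a) = 1 ≥ 1, so the series converges in ℤ_19 to 1/(1 − a) = 1/(1 − 1843) = -1/1842. Expand this rational in ℤ_19: compute digits iteratively via d_i = x_i mod 19, x_{i+1} = (x_i − d_i)/19. The first 5 digits are (1, 2, 9, 9, 7).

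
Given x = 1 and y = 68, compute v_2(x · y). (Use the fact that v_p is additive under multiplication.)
v_2(68) = 2

v_p(x) = 0 (factor: 1 = 2^0 · 1); v_p(y) = 2 (factor: 68 = 2^2 · 17). Additivity: v_p(xy) = v_p(x) + v_p(y) = 0 + 2 = 2. (Direct check: xy = 68 = 2^2 · (17).)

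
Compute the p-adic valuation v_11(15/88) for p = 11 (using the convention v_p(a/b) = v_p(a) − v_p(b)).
v_11(15/88) = -1

Factor powers of 11 from the numerator and denominator of the reduced fraction: 15 = 11^0 · 15 and 88 = 11^1 · 8. Apply v_p(a/b) = v_p(a) − v_p(b): v_11(15/88) = 0 − 1 = -1.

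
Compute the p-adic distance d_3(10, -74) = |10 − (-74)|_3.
d_3(10, -74) = 1/3

Step 1 — x − y = 10 − (-74) = 84. Step 2 — v_3(84) = 1 (factor: 84 = (3^1 · 28); the sign does not affect v_p). Step 3 — |x − y|_3 = 3^{-1} = 1/3.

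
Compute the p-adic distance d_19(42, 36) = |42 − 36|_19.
d_19(42, 36) = 1

Step 1 — x − y = 42 − 36 = 6. Step 2 — v_19(6) = 0 (factor: 6 = (19^0 · 6); the sign does not affect v_p). Step 3 — |x − y|_19 = 19^{0} = 1.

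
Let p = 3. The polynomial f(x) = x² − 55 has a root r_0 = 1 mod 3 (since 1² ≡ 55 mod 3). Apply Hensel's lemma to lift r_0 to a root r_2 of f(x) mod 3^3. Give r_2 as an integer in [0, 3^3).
r_2 = 1 (mod 27)

Hensel's recurrence: r_{i+1} = r_i − f(r_i)·(f′(r_i))^{-1} mod 3^{i+2}, with f′(x) = 2x. Iterate:
  r_0 = 1 (mod 3)
  r_1 = 1 (mod 9)
  r_2 = 1 (mod 27)
Final: r_2 = 1, and one checks f(r_2) ≡ 0 mod 3^3.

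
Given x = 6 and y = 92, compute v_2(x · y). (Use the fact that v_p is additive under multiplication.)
v_2(552) = 3

v_p(x) = 1 (factor: 6 = 2^1 · 3); v_p(y) = 2 (factor: 92 = 2^2 · 23). Additivity: v_p(xy) = v_p(x) + v_p(y) = 1 + 2 = 3. (Direct check: xy = 552 = 2^3 · (69).)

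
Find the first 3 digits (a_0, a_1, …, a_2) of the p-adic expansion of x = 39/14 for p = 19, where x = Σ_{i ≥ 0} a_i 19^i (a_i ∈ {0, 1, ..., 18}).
(a_0, …, a_2) = (15, 17, 14)

v_19(39/14) = 0 (numerator and denominator both coprime to 19), so x ∈ ℤ_19^×. Compute digits iteratively via a_i = x_i mod 19, x_{i+1} = (x_i − a_i)/19, with x_0 = x:
  x_0 = 39/14;  a_0 = 15;  x_1 = (x_0 − 15)/19 = -9/14
  x_1 = -9/14;  a_1 = 17;  x_2 = (x_1 − 17)/19 = -13/14
  x_2 = -13/14;  a_2 = 14;  x_3 = (x_2 − 14)/19 = -11/14
Digits: (15, 17, 14).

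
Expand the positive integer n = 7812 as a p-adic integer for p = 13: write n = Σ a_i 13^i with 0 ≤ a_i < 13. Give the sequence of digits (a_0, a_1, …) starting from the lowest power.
(a_0, a_1, …) = (12, 2, 7, 3)

Repeated division by 13 gives the digits low-to-high: 7812 = 12 + 2·13^1 + 7·13^2 + 3·13^3. Digit sequence: (12, 2, 7, 3).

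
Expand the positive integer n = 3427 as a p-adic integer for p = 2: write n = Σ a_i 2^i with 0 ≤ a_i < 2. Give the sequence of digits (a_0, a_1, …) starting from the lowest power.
(a_0, a_1, …) = (1, 1, 0, 0, 0, 1, 1, 0, 1, 0, 1, 1)

Repeated division by 2 gives the digits low-to-high: 3427 = 1 + 1·2^1 + 1·2^5 + 1·2^6 + 1·2^8 + 1·2^10 + 1·2^11. Digit sequence: (1, 1, 0, 0, 0, 1, 1, 0, 1, 0, 1, 1).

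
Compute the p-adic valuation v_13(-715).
v_13(-715) = 1

v_13(n) is the largest exponent k such that 13^k divides n. Factor out: -715 = -13^1 · 55. (Sign doesn't affect v_p.) So v_13(-715) = 1.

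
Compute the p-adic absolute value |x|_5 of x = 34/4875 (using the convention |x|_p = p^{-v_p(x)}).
|34/4875|_5 = 125

Step 1 — compute v_5(x) by factoring powers of 5 out of the numerator and denominator: v_5(34/4875) = -3. Step 2 — apply |x|_p = p^{-v_p(x)} = 5^{3} = 125.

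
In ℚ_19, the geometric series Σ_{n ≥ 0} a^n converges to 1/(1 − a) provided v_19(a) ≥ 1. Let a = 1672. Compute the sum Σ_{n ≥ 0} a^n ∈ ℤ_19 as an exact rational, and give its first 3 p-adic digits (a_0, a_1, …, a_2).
Σ a^n = 1/(1 − a) = -1/1671;  first 3 digits = (1, 12, 15)

v_19(a) = 1 ≥ 1, so the series converges in ℤ_19 to 1/(1 − a) = 1/(1 − 1672) = -1/1671. Expand this rational in ℤ_19: compute digits iteratively via d_i = x_i mod 19, x_{i+1} = (x_i − d_i)/19. The first 3 digits are (1, 12, 15).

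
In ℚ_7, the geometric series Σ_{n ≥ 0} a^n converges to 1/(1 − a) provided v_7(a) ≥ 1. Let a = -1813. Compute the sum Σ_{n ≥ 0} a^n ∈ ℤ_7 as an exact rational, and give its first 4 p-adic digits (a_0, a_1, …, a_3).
Σ a^n = 1/(1 − a) = 1/1814;  first 4 digits = (1, 0, 5, 1)

v_7(a) = 2 ≥ 1, so the series converges in ℤ_7 to 1/(1 − a) = 1/(1 − (-1813)) = 1/1814. Expand this rational in ℤ_7: compute digits iteratively via d_i = x_i mod 7, x_{i+1} = (x_i − d_i)/7. The first 4 digits are (1, 0, 5, 1).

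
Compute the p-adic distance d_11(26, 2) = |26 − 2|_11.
d_11(26, 2) = 1

Step 1 — x − y = 26 − 2 = 24. Step 2 — v_11(24) = 0 (factor: 24 = (11^0 · 24); the sign does not affect v_p). Step 3 — |x − y|_11 = 11^{0} = 1.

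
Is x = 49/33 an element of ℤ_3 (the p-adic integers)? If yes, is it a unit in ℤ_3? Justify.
x ∉ ℤ_3 (v_3(x) = -1 < 0)

ℤ_3 = {x ∈ ℚ_3 : v_3(x) ≥ 0} and ℤ_3^× = {x ∈ ℤ_3 : v_3(x) = 0}. Here v_3(49/33) = v_3(num) − v_3(den) = -1; compare against these criteria.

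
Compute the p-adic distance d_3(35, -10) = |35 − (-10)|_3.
d_3(35, -10) = 1/9

Step 1 — x − y = 35 − (-10) = 45. Step 2 — v_3(45) = 2 (factor: 45 = (3^2 · 5); the sign does not affect v_p). Step 3 — |x − y|_3 = 3^{-2} = 1/9.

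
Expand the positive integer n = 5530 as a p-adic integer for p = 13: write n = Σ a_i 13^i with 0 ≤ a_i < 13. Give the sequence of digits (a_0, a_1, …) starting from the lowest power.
(a_0, a_1, …) = (5, 9, 6, 2)

Repeated division by 13 gives the digits low-to-high: 5530 = 5 + 9·13^1 + 6·13^2 + 2·13^3. Digit sequence: (5, 9, 6, 2).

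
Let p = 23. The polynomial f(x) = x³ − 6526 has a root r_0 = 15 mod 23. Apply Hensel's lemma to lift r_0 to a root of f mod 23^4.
r_3 = 187741 (mod 279841)

Hensel: r_{i+1} = r_i − f(r_i)/f′(r_i) mod 23^{i+2}, where f′(x) = 3x². Iterate:
  r_0 = 15 (mod 23)
  r_1 = 475 (mod 529)
  r_2 = 5236 (mod 12167)
  r_3 = 187741 (mod 279841)
Final: r = 187741 with f(r) ≡ 0 mod 23^4.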